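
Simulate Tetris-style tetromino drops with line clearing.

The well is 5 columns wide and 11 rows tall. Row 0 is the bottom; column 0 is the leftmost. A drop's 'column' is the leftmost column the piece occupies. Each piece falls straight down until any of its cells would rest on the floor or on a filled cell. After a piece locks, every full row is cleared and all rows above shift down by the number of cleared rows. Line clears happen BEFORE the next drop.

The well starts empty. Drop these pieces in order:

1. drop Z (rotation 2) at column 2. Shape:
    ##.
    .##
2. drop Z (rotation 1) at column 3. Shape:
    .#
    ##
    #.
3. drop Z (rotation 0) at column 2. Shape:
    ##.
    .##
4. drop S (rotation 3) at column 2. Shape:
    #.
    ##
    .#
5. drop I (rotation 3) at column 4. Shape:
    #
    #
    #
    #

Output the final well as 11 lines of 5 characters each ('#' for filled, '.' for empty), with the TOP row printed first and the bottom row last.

Answer: .....
..#.#
..###
...##
..###
...##
....#
...##
...#.
..##.
...##

Derivation:
Drop 1: Z rot2 at col 2 lands with bottom-row=0; cleared 0 line(s) (total 0); column heights now [0 0 2 2 1], max=2
Drop 2: Z rot1 at col 3 lands with bottom-row=2; cleared 0 line(s) (total 0); column heights now [0 0 2 4 5], max=5
Drop 3: Z rot0 at col 2 lands with bottom-row=5; cleared 0 line(s) (total 0); column heights now [0 0 7 7 6], max=7
Drop 4: S rot3 at col 2 lands with bottom-row=7; cleared 0 line(s) (total 0); column heights now [0 0 10 9 6], max=10
Drop 5: I rot3 at col 4 lands with bottom-row=6; cleared 0 line(s) (total 0); column heights now [0 0 10 9 10], max=10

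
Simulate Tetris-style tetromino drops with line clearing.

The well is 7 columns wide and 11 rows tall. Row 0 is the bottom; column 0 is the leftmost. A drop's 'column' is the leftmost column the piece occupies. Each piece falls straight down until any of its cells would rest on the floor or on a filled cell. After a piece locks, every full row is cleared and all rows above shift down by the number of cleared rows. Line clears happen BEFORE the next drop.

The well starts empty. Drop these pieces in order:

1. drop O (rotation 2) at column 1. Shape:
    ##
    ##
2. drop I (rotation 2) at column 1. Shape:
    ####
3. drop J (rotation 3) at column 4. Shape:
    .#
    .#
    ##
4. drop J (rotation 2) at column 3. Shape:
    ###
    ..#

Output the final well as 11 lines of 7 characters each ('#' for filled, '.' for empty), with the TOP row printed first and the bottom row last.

Answer: .......
.......
.......
...###.
.....#.
.....#.
.....#.
....##.
.####..
.##....
.##....

Derivation:
Drop 1: O rot2 at col 1 lands with bottom-row=0; cleared 0 line(s) (total 0); column heights now [0 2 2 0 0 0 0], max=2
Drop 2: I rot2 at col 1 lands with bottom-row=2; cleared 0 line(s) (total 0); column heights now [0 3 3 3 3 0 0], max=3
Drop 3: J rot3 at col 4 lands with bottom-row=3; cleared 0 line(s) (total 0); column heights now [0 3 3 3 4 6 0], max=6
Drop 4: J rot2 at col 3 lands with bottom-row=6; cleared 0 line(s) (total 0); column heights now [0 3 3 8 8 8 0], max=8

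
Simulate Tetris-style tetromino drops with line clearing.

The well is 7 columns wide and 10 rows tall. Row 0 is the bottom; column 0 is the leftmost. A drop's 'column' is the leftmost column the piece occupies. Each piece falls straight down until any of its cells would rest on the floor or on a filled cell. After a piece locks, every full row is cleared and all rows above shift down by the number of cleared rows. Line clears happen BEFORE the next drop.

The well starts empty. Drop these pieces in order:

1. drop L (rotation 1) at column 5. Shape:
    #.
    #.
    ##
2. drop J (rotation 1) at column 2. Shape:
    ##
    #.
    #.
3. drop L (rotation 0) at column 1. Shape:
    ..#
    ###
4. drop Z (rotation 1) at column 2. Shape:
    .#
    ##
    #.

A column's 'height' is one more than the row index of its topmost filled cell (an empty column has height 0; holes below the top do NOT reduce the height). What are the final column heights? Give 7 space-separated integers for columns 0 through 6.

Drop 1: L rot1 at col 5 lands with bottom-row=0; cleared 0 line(s) (total 0); column heights now [0 0 0 0 0 3 1], max=3
Drop 2: J rot1 at col 2 lands with bottom-row=0; cleared 0 line(s) (total 0); column heights now [0 0 3 3 0 3 1], max=3
Drop 3: L rot0 at col 1 lands with bottom-row=3; cleared 0 line(s) (total 0); column heights now [0 4 4 5 0 3 1], max=5
Drop 4: Z rot1 at col 2 lands with bottom-row=4; cleared 0 line(s) (total 0); column heights now [0 4 6 7 0 3 1], max=7

Answer: 0 4 6 7 0 3 1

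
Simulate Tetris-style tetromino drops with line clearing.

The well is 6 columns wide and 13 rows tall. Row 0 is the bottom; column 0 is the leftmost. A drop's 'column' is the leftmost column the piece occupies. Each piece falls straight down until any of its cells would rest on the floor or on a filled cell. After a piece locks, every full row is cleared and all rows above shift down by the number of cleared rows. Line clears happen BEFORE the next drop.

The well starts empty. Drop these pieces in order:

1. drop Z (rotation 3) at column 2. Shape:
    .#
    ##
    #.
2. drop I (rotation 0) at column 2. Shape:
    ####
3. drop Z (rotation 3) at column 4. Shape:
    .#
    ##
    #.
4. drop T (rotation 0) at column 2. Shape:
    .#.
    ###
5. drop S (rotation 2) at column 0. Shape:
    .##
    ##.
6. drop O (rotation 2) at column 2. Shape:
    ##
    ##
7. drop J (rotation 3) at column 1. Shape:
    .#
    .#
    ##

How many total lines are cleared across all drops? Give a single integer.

Answer: 1

Derivation:
Drop 1: Z rot3 at col 2 lands with bottom-row=0; cleared 0 line(s) (total 0); column heights now [0 0 2 3 0 0], max=3
Drop 2: I rot0 at col 2 lands with bottom-row=3; cleared 0 line(s) (total 0); column heights now [0 0 4 4 4 4], max=4
Drop 3: Z rot3 at col 4 lands with bottom-row=4; cleared 0 line(s) (total 0); column heights now [0 0 4 4 6 7], max=7
Drop 4: T rot0 at col 2 lands with bottom-row=6; cleared 0 line(s) (total 0); column heights now [0 0 7 8 7 7], max=8
Drop 5: S rot2 at col 0 lands with bottom-row=6; cleared 1 line(s) (total 1); column heights now [0 7 7 7 6 6], max=7
Drop 6: O rot2 at col 2 lands with bottom-row=7; cleared 0 line(s) (total 1); column heights now [0 7 9 9 6 6], max=9
Drop 7: J rot3 at col 1 lands with bottom-row=9; cleared 0 line(s) (total 1); column heights now [0 10 12 9 6 6], max=12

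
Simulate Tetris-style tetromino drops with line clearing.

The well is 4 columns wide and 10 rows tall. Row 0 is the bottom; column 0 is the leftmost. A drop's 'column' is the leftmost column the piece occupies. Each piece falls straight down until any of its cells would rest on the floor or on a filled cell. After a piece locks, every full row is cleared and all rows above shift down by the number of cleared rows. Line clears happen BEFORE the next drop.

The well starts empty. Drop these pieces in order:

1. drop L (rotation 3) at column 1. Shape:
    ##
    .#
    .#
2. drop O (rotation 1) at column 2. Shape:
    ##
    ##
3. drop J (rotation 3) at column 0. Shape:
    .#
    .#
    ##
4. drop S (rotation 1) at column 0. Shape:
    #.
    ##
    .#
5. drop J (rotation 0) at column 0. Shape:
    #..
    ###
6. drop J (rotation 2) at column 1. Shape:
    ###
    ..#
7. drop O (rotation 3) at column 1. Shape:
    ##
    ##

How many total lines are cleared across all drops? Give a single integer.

Answer: 3

Derivation:
Drop 1: L rot3 at col 1 lands with bottom-row=0; cleared 0 line(s) (total 0); column heights now [0 3 3 0], max=3
Drop 2: O rot1 at col 2 lands with bottom-row=3; cleared 0 line(s) (total 0); column heights now [0 3 5 5], max=5
Drop 3: J rot3 at col 0 lands with bottom-row=3; cleared 1 line(s) (total 1); column heights now [0 5 4 4], max=5
Drop 4: S rot1 at col 0 lands with bottom-row=5; cleared 0 line(s) (total 1); column heights now [8 7 4 4], max=8
Drop 5: J rot0 at col 0 lands with bottom-row=8; cleared 0 line(s) (total 1); column heights now [10 9 9 4], max=10
Drop 6: J rot2 at col 1 lands with bottom-row=8; cleared 2 line(s) (total 3); column heights now [8 7 4 4], max=8
Drop 7: O rot3 at col 1 lands with bottom-row=7; cleared 0 line(s) (total 3); column heights now [8 9 9 4], max=9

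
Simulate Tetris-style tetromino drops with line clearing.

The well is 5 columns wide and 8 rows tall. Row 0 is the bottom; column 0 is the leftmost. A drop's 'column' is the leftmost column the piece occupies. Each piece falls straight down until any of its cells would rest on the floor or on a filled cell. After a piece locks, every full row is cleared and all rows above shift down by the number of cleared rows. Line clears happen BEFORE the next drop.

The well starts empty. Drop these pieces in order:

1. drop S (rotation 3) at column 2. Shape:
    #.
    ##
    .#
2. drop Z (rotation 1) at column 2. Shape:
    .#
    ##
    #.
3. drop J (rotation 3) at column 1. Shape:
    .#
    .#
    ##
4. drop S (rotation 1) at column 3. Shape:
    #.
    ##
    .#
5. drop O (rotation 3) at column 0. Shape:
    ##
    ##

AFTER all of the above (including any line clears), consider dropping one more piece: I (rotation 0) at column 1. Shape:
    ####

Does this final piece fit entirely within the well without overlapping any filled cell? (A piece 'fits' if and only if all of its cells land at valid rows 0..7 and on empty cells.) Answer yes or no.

Drop 1: S rot3 at col 2 lands with bottom-row=0; cleared 0 line(s) (total 0); column heights now [0 0 3 2 0], max=3
Drop 2: Z rot1 at col 2 lands with bottom-row=3; cleared 0 line(s) (total 0); column heights now [0 0 5 6 0], max=6
Drop 3: J rot3 at col 1 lands with bottom-row=5; cleared 0 line(s) (total 0); column heights now [0 6 8 6 0], max=8
Drop 4: S rot1 at col 3 lands with bottom-row=5; cleared 0 line(s) (total 0); column heights now [0 6 8 8 7], max=8
Drop 5: O rot3 at col 0 lands with bottom-row=6; cleared 1 line(s) (total 1); column heights now [7 7 7 7 6], max=7
Test piece I rot0 at col 1 (width 4): heights before test = [7 7 7 7 6]; fits = True

Answer: yes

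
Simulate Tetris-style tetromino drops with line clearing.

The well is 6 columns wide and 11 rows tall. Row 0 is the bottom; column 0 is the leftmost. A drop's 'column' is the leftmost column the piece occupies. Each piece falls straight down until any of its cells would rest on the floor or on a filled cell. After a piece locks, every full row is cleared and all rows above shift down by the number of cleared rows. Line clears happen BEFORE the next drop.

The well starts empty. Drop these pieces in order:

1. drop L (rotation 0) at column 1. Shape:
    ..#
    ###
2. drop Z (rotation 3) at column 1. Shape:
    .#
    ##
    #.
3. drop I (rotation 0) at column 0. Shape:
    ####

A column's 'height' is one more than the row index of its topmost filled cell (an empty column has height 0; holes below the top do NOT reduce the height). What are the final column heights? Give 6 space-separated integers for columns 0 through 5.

Drop 1: L rot0 at col 1 lands with bottom-row=0; cleared 0 line(s) (total 0); column heights now [0 1 1 2 0 0], max=2
Drop 2: Z rot3 at col 1 lands with bottom-row=1; cleared 0 line(s) (total 0); column heights now [0 3 4 2 0 0], max=4
Drop 3: I rot0 at col 0 lands with bottom-row=4; cleared 0 line(s) (total 0); column heights now [5 5 5 5 0 0], max=5

Answer: 5 5 5 5 0 0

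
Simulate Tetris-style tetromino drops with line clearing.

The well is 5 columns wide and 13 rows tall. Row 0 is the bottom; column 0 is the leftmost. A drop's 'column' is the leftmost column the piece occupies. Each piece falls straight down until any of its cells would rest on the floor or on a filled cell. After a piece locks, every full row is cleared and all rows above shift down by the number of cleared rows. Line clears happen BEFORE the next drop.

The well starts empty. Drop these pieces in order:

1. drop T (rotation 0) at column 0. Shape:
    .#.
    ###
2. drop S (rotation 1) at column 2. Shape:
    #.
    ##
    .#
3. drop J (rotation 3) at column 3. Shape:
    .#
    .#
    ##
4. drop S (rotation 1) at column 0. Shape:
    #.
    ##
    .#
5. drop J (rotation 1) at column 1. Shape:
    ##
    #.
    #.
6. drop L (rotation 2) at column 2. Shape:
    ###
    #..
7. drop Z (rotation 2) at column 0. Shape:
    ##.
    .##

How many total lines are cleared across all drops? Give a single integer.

Answer: 0

Derivation:
Drop 1: T rot0 at col 0 lands with bottom-row=0; cleared 0 line(s) (total 0); column heights now [1 2 1 0 0], max=2
Drop 2: S rot1 at col 2 lands with bottom-row=0; cleared 0 line(s) (total 0); column heights now [1 2 3 2 0], max=3
Drop 3: J rot3 at col 3 lands with bottom-row=2; cleared 0 line(s) (total 0); column heights now [1 2 3 3 5], max=5
Drop 4: S rot1 at col 0 lands with bottom-row=2; cleared 0 line(s) (total 0); column heights now [5 4 3 3 5], max=5
Drop 5: J rot1 at col 1 lands with bottom-row=4; cleared 0 line(s) (total 0); column heights now [5 7 7 3 5], max=7
Drop 6: L rot2 at col 2 lands with bottom-row=7; cleared 0 line(s) (total 0); column heights now [5 7 9 9 9], max=9
Drop 7: Z rot2 at col 0 lands with bottom-row=9; cleared 0 line(s) (total 0); column heights now [11 11 10 9 9], max=11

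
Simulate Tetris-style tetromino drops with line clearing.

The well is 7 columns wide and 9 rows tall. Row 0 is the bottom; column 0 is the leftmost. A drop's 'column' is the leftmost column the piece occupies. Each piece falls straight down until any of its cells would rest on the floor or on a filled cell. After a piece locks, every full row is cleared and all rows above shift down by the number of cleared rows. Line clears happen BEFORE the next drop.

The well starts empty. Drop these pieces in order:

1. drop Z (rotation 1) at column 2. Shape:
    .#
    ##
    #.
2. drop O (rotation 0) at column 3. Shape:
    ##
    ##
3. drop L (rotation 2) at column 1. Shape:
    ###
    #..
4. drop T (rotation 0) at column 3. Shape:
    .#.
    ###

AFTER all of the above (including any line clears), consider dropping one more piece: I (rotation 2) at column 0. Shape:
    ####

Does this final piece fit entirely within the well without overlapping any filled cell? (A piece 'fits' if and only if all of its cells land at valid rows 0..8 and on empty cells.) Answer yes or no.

Drop 1: Z rot1 at col 2 lands with bottom-row=0; cleared 0 line(s) (total 0); column heights now [0 0 2 3 0 0 0], max=3
Drop 2: O rot0 at col 3 lands with bottom-row=3; cleared 0 line(s) (total 0); column heights now [0 0 2 5 5 0 0], max=5
Drop 3: L rot2 at col 1 lands with bottom-row=4; cleared 0 line(s) (total 0); column heights now [0 6 6 6 5 0 0], max=6
Drop 4: T rot0 at col 3 lands with bottom-row=6; cleared 0 line(s) (total 0); column heights now [0 6 6 7 8 7 0], max=8
Test piece I rot2 at col 0 (width 4): heights before test = [0 6 6 7 8 7 0]; fits = True

Answer: yes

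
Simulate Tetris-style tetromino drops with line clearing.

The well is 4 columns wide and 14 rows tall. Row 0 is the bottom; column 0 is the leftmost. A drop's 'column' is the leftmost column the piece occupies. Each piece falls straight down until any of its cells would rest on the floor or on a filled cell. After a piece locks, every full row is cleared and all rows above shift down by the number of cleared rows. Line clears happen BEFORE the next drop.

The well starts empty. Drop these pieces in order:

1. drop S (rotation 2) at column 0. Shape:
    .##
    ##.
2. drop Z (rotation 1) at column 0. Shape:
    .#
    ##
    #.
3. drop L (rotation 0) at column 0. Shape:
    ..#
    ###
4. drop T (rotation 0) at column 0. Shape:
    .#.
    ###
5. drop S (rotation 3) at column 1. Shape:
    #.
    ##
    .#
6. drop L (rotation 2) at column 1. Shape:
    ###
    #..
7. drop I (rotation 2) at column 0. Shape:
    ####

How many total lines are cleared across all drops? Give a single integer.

Answer: 1

Derivation:
Drop 1: S rot2 at col 0 lands with bottom-row=0; cleared 0 line(s) (total 0); column heights now [1 2 2 0], max=2
Drop 2: Z rot1 at col 0 lands with bottom-row=1; cleared 0 line(s) (total 0); column heights now [3 4 2 0], max=4
Drop 3: L rot0 at col 0 lands with bottom-row=4; cleared 0 line(s) (total 0); column heights now [5 5 6 0], max=6
Drop 4: T rot0 at col 0 lands with bottom-row=6; cleared 0 line(s) (total 0); column heights now [7 8 7 0], max=8
Drop 5: S rot3 at col 1 lands with bottom-row=7; cleared 0 line(s) (total 0); column heights now [7 10 9 0], max=10
Drop 6: L rot2 at col 1 lands with bottom-row=10; cleared 0 line(s) (total 0); column heights now [7 12 12 12], max=12
Drop 7: I rot2 at col 0 lands with bottom-row=12; cleared 1 line(s) (total 1); column heights now [7 12 12 12], max=12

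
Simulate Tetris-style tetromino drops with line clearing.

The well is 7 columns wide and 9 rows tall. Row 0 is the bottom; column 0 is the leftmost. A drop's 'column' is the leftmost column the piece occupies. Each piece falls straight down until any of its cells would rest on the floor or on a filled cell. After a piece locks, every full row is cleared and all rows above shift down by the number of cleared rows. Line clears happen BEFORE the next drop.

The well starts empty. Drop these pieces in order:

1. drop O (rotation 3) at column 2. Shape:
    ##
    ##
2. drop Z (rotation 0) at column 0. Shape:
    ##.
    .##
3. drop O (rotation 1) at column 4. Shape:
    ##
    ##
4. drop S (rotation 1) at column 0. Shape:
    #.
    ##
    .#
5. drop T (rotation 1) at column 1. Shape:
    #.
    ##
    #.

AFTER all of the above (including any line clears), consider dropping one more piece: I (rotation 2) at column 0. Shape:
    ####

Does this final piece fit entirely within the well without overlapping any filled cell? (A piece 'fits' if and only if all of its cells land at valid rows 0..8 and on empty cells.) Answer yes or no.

Drop 1: O rot3 at col 2 lands with bottom-row=0; cleared 0 line(s) (total 0); column heights now [0 0 2 2 0 0 0], max=2
Drop 2: Z rot0 at col 0 lands with bottom-row=2; cleared 0 line(s) (total 0); column heights now [4 4 3 2 0 0 0], max=4
Drop 3: O rot1 at col 4 lands with bottom-row=0; cleared 0 line(s) (total 0); column heights now [4 4 3 2 2 2 0], max=4
Drop 4: S rot1 at col 0 lands with bottom-row=4; cleared 0 line(s) (total 0); column heights now [7 6 3 2 2 2 0], max=7
Drop 5: T rot1 at col 1 lands with bottom-row=6; cleared 0 line(s) (total 0); column heights now [7 9 8 2 2 2 0], max=9
Test piece I rot2 at col 0 (width 4): heights before test = [7 9 8 2 2 2 0]; fits = False

Answer: no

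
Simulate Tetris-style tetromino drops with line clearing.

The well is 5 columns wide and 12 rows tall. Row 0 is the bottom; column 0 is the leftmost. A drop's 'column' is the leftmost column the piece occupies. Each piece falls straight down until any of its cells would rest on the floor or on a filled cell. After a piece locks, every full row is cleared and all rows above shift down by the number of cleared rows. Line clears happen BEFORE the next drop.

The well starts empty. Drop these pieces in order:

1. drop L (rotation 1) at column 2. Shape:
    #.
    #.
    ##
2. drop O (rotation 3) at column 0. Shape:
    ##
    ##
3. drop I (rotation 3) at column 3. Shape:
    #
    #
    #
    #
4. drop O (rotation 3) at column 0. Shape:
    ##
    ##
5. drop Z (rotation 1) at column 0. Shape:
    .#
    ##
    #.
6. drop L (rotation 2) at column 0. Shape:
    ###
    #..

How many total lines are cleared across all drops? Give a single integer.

Answer: 0

Derivation:
Drop 1: L rot1 at col 2 lands with bottom-row=0; cleared 0 line(s) (total 0); column heights now [0 0 3 1 0], max=3
Drop 2: O rot3 at col 0 lands with bottom-row=0; cleared 0 line(s) (total 0); column heights now [2 2 3 1 0], max=3
Drop 3: I rot3 at col 3 lands with bottom-row=1; cleared 0 line(s) (total 0); column heights now [2 2 3 5 0], max=5
Drop 4: O rot3 at col 0 lands with bottom-row=2; cleared 0 line(s) (total 0); column heights now [4 4 3 5 0], max=5
Drop 5: Z rot1 at col 0 lands with bottom-row=4; cleared 0 line(s) (total 0); column heights now [6 7 3 5 0], max=7
Drop 6: L rot2 at col 0 lands with bottom-row=6; cleared 0 line(s) (total 0); column heights now [8 8 8 5 0], max=8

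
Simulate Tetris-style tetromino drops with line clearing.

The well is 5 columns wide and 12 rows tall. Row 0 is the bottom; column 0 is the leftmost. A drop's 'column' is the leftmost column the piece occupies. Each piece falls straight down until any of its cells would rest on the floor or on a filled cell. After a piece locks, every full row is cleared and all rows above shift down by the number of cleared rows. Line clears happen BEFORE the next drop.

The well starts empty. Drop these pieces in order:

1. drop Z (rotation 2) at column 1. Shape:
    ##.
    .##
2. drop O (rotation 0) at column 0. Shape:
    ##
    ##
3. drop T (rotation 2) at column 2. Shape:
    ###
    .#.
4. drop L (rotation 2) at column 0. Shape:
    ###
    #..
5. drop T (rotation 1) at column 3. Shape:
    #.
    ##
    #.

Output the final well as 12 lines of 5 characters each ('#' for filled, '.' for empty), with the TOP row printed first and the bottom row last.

Answer: .....
.....
.....
.....
.....
.....
.....
####.
#..##
##.#.
.###.
..##.

Derivation:
Drop 1: Z rot2 at col 1 lands with bottom-row=0; cleared 0 line(s) (total 0); column heights now [0 2 2 1 0], max=2
Drop 2: O rot0 at col 0 lands with bottom-row=2; cleared 0 line(s) (total 0); column heights now [4 4 2 1 0], max=4
Drop 3: T rot2 at col 2 lands with bottom-row=1; cleared 1 line(s) (total 1); column heights now [3 3 2 2 0], max=3
Drop 4: L rot2 at col 0 lands with bottom-row=3; cleared 0 line(s) (total 1); column heights now [5 5 5 2 0], max=5
Drop 5: T rot1 at col 3 lands with bottom-row=2; cleared 0 line(s) (total 1); column heights now [5 5 5 5 4], max=5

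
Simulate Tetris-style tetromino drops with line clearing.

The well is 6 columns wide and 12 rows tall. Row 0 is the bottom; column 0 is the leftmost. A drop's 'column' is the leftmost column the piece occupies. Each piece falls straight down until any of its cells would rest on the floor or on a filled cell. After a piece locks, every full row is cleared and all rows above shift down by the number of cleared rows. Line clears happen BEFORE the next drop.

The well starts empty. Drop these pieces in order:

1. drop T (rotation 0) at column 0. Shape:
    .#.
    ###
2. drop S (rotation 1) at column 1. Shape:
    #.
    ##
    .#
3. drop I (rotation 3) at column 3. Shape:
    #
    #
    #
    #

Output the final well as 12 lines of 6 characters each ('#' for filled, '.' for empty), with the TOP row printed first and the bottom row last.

Answer: ......
......
......
......
......
......
......
......
.#.#..
.###..
.###..
####..

Derivation:
Drop 1: T rot0 at col 0 lands with bottom-row=0; cleared 0 line(s) (total 0); column heights now [1 2 1 0 0 0], max=2
Drop 2: S rot1 at col 1 lands with bottom-row=1; cleared 0 line(s) (total 0); column heights now [1 4 3 0 0 0], max=4
Drop 3: I rot3 at col 3 lands with bottom-row=0; cleared 0 line(s) (total 0); column heights now [1 4 3 4 0 0], max=4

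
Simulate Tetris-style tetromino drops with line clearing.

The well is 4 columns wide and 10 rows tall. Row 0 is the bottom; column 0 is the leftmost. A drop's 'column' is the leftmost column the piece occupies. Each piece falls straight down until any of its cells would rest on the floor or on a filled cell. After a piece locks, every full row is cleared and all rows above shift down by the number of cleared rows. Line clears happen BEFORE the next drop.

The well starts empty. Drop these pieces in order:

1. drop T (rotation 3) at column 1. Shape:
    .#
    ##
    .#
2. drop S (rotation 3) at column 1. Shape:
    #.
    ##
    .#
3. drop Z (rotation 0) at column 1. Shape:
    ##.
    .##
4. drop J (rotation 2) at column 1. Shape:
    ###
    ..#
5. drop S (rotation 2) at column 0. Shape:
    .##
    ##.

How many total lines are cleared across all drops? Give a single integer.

Answer: 0

Derivation:
Drop 1: T rot3 at col 1 lands with bottom-row=0; cleared 0 line(s) (total 0); column heights now [0 2 3 0], max=3
Drop 2: S rot3 at col 1 lands with bottom-row=3; cleared 0 line(s) (total 0); column heights now [0 6 5 0], max=6
Drop 3: Z rot0 at col 1 lands with bottom-row=5; cleared 0 line(s) (total 0); column heights now [0 7 7 6], max=7
Drop 4: J rot2 at col 1 lands with bottom-row=6; cleared 0 line(s) (total 0); column heights now [0 8 8 8], max=8
Drop 5: S rot2 at col 0 lands with bottom-row=8; cleared 0 line(s) (total 0); column heights now [9 10 10 8], max=10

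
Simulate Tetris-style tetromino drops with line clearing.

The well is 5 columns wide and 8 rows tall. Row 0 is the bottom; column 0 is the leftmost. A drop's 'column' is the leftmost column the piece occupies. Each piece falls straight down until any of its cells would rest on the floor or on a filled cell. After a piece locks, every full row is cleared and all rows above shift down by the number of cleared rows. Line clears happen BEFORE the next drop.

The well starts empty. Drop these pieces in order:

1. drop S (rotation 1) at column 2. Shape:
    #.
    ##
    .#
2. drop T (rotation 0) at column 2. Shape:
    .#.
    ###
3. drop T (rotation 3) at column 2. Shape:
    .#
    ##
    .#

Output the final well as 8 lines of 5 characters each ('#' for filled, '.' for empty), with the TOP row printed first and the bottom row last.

Answer: ...#.
..##.
...#.
...#.
..###
..#..
..##.
...#.

Derivation:
Drop 1: S rot1 at col 2 lands with bottom-row=0; cleared 0 line(s) (total 0); column heights now [0 0 3 2 0], max=3
Drop 2: T rot0 at col 2 lands with bottom-row=3; cleared 0 line(s) (total 0); column heights now [0 0 4 5 4], max=5
Drop 3: T rot3 at col 2 lands with bottom-row=5; cleared 0 line(s) (total 0); column heights now [0 0 7 8 4], max=8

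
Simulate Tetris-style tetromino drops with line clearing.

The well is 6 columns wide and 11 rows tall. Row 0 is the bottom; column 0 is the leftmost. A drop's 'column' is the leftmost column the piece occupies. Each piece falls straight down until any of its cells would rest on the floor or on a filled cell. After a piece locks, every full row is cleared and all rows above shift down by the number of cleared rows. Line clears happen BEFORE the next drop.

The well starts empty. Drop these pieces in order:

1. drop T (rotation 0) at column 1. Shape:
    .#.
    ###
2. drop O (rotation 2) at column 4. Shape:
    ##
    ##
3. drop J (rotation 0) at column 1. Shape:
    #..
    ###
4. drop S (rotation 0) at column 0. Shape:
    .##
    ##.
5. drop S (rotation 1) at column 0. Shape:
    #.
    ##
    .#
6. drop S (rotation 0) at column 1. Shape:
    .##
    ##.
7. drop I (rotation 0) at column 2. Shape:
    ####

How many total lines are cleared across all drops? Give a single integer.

Drop 1: T rot0 at col 1 lands with bottom-row=0; cleared 0 line(s) (total 0); column heights now [0 1 2 1 0 0], max=2
Drop 2: O rot2 at col 4 lands with bottom-row=0; cleared 0 line(s) (total 0); column heights now [0 1 2 1 2 2], max=2
Drop 3: J rot0 at col 1 lands with bottom-row=2; cleared 0 line(s) (total 0); column heights now [0 4 3 3 2 2], max=4
Drop 4: S rot0 at col 0 lands with bottom-row=4; cleared 0 line(s) (total 0); column heights now [5 6 6 3 2 2], max=6
Drop 5: S rot1 at col 0 lands with bottom-row=6; cleared 0 line(s) (total 0); column heights now [9 8 6 3 2 2], max=9
Drop 6: S rot0 at col 1 lands with bottom-row=8; cleared 0 line(s) (total 0); column heights now [9 9 10 10 2 2], max=10
Drop 7: I rot0 at col 2 lands with bottom-row=10; cleared 0 line(s) (total 0); column heights now [9 9 11 11 11 11], max=11

Answer: 0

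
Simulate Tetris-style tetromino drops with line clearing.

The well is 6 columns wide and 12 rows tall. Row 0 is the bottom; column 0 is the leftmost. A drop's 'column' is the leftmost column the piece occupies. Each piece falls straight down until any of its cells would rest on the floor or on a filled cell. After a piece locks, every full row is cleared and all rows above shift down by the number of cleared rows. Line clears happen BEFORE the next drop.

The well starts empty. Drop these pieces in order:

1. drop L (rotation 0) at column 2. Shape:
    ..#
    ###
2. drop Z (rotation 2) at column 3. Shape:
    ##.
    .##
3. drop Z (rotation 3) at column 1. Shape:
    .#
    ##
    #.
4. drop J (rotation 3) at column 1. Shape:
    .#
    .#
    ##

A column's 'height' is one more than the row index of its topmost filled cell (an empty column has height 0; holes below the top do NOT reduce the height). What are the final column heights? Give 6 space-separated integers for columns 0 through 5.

Drop 1: L rot0 at col 2 lands with bottom-row=0; cleared 0 line(s) (total 0); column heights now [0 0 1 1 2 0], max=2
Drop 2: Z rot2 at col 3 lands with bottom-row=2; cleared 0 line(s) (total 0); column heights now [0 0 1 4 4 3], max=4
Drop 3: Z rot3 at col 1 lands with bottom-row=0; cleared 0 line(s) (total 0); column heights now [0 2 3 4 4 3], max=4
Drop 4: J rot3 at col 1 lands with bottom-row=3; cleared 0 line(s) (total 0); column heights now [0 4 6 4 4 3], max=6

Answer: 0 4 6 4 4 3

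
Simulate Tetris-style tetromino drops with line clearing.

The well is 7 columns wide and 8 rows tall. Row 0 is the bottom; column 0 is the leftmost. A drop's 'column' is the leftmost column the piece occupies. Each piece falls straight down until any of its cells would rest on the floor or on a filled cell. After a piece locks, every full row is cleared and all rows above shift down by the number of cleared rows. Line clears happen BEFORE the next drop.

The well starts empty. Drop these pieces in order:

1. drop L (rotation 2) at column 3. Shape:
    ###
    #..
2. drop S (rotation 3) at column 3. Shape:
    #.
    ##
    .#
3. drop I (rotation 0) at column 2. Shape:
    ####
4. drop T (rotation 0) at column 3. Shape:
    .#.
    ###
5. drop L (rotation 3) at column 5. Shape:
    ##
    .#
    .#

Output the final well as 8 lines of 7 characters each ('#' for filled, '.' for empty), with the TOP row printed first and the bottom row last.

Answer: ....###
...####
..#####
...#...
...##..
....#..
...###.
...#...

Derivation:
Drop 1: L rot2 at col 3 lands with bottom-row=0; cleared 0 line(s) (total 0); column heights now [0 0 0 2 2 2 0], max=2
Drop 2: S rot3 at col 3 lands with bottom-row=2; cleared 0 line(s) (total 0); column heights now [0 0 0 5 4 2 0], max=5
Drop 3: I rot0 at col 2 lands with bottom-row=5; cleared 0 line(s) (total 0); column heights now [0 0 6 6 6 6 0], max=6
Drop 4: T rot0 at col 3 lands with bottom-row=6; cleared 0 line(s) (total 0); column heights now [0 0 6 7 8 7 0], max=8
Drop 5: L rot3 at col 5 lands with bottom-row=5; cleared 0 line(s) (total 0); column heights now [0 0 6 7 8 8 8], max=8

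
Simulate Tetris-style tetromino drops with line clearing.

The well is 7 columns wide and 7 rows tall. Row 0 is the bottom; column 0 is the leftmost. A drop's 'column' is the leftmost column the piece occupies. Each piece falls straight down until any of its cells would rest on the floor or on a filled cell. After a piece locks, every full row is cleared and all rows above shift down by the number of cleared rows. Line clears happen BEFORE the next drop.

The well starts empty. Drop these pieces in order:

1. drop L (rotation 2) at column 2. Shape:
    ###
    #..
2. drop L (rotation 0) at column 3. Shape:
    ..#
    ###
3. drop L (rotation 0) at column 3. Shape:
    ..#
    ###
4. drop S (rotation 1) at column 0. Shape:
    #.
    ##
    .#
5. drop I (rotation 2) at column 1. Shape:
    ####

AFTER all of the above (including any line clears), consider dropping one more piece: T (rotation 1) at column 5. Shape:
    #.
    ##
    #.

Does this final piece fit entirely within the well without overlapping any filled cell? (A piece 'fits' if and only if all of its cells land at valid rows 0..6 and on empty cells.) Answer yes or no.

Drop 1: L rot2 at col 2 lands with bottom-row=0; cleared 0 line(s) (total 0); column heights now [0 0 2 2 2 0 0], max=2
Drop 2: L rot0 at col 3 lands with bottom-row=2; cleared 0 line(s) (total 0); column heights now [0 0 2 3 3 4 0], max=4
Drop 3: L rot0 at col 3 lands with bottom-row=4; cleared 0 line(s) (total 0); column heights now [0 0 2 5 5 6 0], max=6
Drop 4: S rot1 at col 0 lands with bottom-row=0; cleared 0 line(s) (total 0); column heights now [3 2 2 5 5 6 0], max=6
Drop 5: I rot2 at col 1 lands with bottom-row=5; cleared 0 line(s) (total 0); column heights now [3 6 6 6 6 6 0], max=6
Test piece T rot1 at col 5 (width 2): heights before test = [3 6 6 6 6 6 0]; fits = False

Answer: no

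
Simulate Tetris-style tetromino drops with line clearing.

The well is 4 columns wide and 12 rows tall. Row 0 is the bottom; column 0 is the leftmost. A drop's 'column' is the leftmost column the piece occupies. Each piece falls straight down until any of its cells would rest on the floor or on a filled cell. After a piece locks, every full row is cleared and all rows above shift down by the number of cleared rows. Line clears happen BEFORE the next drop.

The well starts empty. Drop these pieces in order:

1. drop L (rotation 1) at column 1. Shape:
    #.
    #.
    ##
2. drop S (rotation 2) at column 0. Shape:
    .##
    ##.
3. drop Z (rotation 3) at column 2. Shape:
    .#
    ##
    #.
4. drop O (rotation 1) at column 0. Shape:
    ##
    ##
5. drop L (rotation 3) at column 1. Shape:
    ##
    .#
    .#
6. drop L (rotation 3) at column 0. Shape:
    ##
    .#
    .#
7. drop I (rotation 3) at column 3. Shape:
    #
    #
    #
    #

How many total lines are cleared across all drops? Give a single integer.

Drop 1: L rot1 at col 1 lands with bottom-row=0; cleared 0 line(s) (total 0); column heights now [0 3 1 0], max=3
Drop 2: S rot2 at col 0 lands with bottom-row=3; cleared 0 line(s) (total 0); column heights now [4 5 5 0], max=5
Drop 3: Z rot3 at col 2 lands with bottom-row=5; cleared 0 line(s) (total 0); column heights now [4 5 7 8], max=8
Drop 4: O rot1 at col 0 lands with bottom-row=5; cleared 1 line(s) (total 1); column heights now [6 6 6 7], max=7
Drop 5: L rot3 at col 1 lands with bottom-row=6; cleared 0 line(s) (total 1); column heights now [6 9 9 7], max=9
Drop 6: L rot3 at col 0 lands with bottom-row=9; cleared 0 line(s) (total 1); column heights now [12 12 9 7], max=12
Drop 7: I rot3 at col 3 lands with bottom-row=7; cleared 0 line(s) (total 1); column heights now [12 12 9 11], max=12

Answer: 1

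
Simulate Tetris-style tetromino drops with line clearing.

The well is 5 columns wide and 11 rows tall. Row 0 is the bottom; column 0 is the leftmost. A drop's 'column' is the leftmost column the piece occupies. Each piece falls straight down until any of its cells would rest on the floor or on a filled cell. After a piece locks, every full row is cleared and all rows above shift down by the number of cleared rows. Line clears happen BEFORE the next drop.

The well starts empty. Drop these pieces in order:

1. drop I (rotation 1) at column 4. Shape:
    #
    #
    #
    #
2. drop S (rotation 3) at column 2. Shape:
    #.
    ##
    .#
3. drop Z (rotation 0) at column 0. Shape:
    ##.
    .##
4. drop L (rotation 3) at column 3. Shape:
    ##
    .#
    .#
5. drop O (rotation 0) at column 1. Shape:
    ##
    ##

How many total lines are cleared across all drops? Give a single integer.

Answer: 0

Derivation:
Drop 1: I rot1 at col 4 lands with bottom-row=0; cleared 0 line(s) (total 0); column heights now [0 0 0 0 4], max=4
Drop 2: S rot3 at col 2 lands with bottom-row=0; cleared 0 line(s) (total 0); column heights now [0 0 3 2 4], max=4
Drop 3: Z rot0 at col 0 lands with bottom-row=3; cleared 0 line(s) (total 0); column heights now [5 5 4 2 4], max=5
Drop 4: L rot3 at col 3 lands with bottom-row=4; cleared 0 line(s) (total 0); column heights now [5 5 4 7 7], max=7
Drop 5: O rot0 at col 1 lands with bottom-row=5; cleared 0 line(s) (total 0); column heights now [5 7 7 7 7], max=7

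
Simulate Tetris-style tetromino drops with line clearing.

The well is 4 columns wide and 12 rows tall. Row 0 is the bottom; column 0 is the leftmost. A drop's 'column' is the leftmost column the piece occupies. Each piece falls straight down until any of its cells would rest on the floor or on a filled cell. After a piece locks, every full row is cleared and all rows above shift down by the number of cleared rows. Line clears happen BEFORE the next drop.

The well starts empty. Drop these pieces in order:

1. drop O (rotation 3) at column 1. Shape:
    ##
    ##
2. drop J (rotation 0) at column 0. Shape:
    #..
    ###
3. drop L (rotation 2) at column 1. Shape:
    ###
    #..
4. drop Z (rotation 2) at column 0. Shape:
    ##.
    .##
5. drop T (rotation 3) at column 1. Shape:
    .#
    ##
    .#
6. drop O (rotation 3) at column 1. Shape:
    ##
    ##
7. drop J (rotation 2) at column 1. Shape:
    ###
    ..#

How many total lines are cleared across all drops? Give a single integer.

Answer: 0

Derivation:
Drop 1: O rot3 at col 1 lands with bottom-row=0; cleared 0 line(s) (total 0); column heights now [0 2 2 0], max=2
Drop 2: J rot0 at col 0 lands with bottom-row=2; cleared 0 line(s) (total 0); column heights now [4 3 3 0], max=4
Drop 3: L rot2 at col 1 lands with bottom-row=3; cleared 0 line(s) (total 0); column heights now [4 5 5 5], max=5
Drop 4: Z rot2 at col 0 lands with bottom-row=5; cleared 0 line(s) (total 0); column heights now [7 7 6 5], max=7
Drop 5: T rot3 at col 1 lands with bottom-row=6; cleared 0 line(s) (total 0); column heights now [7 8 9 5], max=9
Drop 6: O rot3 at col 1 lands with bottom-row=9; cleared 0 line(s) (total 0); column heights now [7 11 11 5], max=11
Drop 7: J rot2 at col 1 lands with bottom-row=10; cleared 0 line(s) (total 0); column heights now [7 12 12 12], max=12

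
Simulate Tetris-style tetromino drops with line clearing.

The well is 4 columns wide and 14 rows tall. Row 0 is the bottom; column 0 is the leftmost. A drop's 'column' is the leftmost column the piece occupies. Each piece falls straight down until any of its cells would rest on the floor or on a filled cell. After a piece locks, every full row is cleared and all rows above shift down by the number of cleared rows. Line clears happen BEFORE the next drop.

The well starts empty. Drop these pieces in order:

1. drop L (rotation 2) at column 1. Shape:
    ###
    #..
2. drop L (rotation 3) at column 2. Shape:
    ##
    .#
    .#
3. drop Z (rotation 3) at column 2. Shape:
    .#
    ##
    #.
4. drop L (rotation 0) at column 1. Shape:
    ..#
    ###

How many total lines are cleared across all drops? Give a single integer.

Answer: 0

Derivation:
Drop 1: L rot2 at col 1 lands with bottom-row=0; cleared 0 line(s) (total 0); column heights now [0 2 2 2], max=2
Drop 2: L rot3 at col 2 lands with bottom-row=2; cleared 0 line(s) (total 0); column heights now [0 2 5 5], max=5
Drop 3: Z rot3 at col 2 lands with bottom-row=5; cleared 0 line(s) (total 0); column heights now [0 2 7 8], max=8
Drop 4: L rot0 at col 1 lands with bottom-row=8; cleared 0 line(s) (total 0); column heights now [0 9 9 10], max=10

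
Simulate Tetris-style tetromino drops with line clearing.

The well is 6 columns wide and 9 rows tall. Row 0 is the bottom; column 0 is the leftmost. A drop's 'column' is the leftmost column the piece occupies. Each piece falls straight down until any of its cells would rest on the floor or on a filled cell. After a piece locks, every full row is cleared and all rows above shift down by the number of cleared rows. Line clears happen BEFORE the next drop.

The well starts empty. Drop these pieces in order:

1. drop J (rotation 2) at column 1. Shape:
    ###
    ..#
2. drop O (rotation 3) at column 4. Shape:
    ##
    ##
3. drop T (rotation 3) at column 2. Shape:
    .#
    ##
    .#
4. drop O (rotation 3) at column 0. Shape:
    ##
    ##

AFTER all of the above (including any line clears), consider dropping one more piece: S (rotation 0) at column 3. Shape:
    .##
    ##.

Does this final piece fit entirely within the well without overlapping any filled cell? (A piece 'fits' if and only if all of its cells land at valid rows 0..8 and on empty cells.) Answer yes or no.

Drop 1: J rot2 at col 1 lands with bottom-row=0; cleared 0 line(s) (total 0); column heights now [0 2 2 2 0 0], max=2
Drop 2: O rot3 at col 4 lands with bottom-row=0; cleared 0 line(s) (total 0); column heights now [0 2 2 2 2 2], max=2
Drop 3: T rot3 at col 2 lands with bottom-row=2; cleared 0 line(s) (total 0); column heights now [0 2 4 5 2 2], max=5
Drop 4: O rot3 at col 0 lands with bottom-row=2; cleared 0 line(s) (total 0); column heights now [4 4 4 5 2 2], max=5
Test piece S rot0 at col 3 (width 3): heights before test = [4 4 4 5 2 2]; fits = True

Answer: yes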